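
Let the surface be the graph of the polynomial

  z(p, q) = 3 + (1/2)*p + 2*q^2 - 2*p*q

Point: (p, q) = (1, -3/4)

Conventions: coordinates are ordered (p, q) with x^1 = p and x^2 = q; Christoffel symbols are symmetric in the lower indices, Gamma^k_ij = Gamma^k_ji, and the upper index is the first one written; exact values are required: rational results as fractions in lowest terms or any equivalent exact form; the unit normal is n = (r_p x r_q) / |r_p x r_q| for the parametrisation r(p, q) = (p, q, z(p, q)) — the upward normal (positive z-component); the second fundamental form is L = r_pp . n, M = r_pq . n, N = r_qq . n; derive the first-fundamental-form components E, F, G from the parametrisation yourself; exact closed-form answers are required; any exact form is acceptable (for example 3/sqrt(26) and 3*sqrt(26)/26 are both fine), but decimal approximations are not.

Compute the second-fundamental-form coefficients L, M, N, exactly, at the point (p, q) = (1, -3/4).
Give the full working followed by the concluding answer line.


z_p = 2, z_q = -5, z_pp = 0, z_pq = -2, z_qq = 4
E = 5, F = -10, G = 26; answer radicand W^2 = 30
unnormalised second-form numerators: l = 0, m = -2, n = 4; L = l/sqrt(30), and similarly M = m/sqrt(W^2), N = n/sqrt(W^2)

Answer: L = 0, M = -sqrt(30)/15, N = 2*sqrt(30)/15


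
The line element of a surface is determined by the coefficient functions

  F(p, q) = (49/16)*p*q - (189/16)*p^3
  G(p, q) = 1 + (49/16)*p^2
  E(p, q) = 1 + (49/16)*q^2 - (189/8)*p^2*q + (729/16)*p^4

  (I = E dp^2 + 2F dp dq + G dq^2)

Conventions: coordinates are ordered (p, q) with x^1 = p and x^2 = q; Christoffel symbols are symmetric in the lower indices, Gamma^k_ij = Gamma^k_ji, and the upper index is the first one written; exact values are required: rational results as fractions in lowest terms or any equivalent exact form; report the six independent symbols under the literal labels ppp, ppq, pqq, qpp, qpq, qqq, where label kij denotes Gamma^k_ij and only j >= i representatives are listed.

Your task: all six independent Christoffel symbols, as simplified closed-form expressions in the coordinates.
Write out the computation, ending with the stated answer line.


E = 1 + (49/16)*q^2 - (189/8)*p^2*q + (729/16)*p^4; F = (49/16)*p*q - (189/16)*p^3; G = 1 + (49/16)*p^2
Gamma^k_ij = (1/2) g^{kl} (d_i g_jl + d_j g_il - d_l g_ij), with g^inv = (1/(EG-F^2)) [[G, -F], [-F, E]]
first partials: E_p = -(189/4)*p*q + (729/4)*p^3, E_q = (49/8)*q - (189/8)*p^2, F_p = (49/16)*q - (567/16)*p^2, F_q = (49/16)*p, G_p = (49/8)*p, G_q = 0
D = EG - F^2 = 1 + (49/16)*q^2 + (49/16)*p^2 - (189/8)*p^2*q + (729/16)*p^4
expanded: Gamma^p_pp = (G E_p - 2F F_p + F E_q)/(2D), Gamma^p_pq = (G E_q - F G_p)/(2D), Gamma^p_qq = (2G F_q - G G_p - F G_q)/(2D), Gamma^q_pp = (2E F_p - E E_q - F E_p)/(2D), Gamma^q_pq = (E G_p - F E_q)/(2D), Gamma^q_qq = (E G_q - 2F F_q + F G_p)/(2D); substitute and cancel common factors

Answer: Gamma_ppp = (1458*p^3 - 378*p*q)/(729*p^4 - 378*p^2*q + 49*p^2 + 49*q^2 + 16), Gamma_ppq = (-189*p^2 + 49*q)/(729*p^4 - 378*p^2*q + 49*p^2 + 49*q^2 + 16), Gamma_pqq = 0, Gamma_qpp = -378*p^2/(729*p^4 - 378*p^2*q + 49*p^2 + 49*q^2 + 16), Gamma_qpq = 49*p/(729*p^4 - 378*p^2*q + 49*p^2 + 49*q^2 + 16), Gamma_qqq = 0


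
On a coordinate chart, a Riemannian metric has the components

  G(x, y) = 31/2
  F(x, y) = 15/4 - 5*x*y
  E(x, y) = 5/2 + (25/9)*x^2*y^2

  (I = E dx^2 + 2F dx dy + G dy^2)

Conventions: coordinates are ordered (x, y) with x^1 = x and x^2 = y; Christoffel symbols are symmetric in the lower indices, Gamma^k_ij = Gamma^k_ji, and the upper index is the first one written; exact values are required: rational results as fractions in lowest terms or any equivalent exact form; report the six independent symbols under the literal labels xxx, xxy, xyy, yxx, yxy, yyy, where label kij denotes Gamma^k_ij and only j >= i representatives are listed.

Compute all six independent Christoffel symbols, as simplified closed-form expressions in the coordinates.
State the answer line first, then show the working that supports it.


Answer: Gamma_xxx = (-400*x^3*y^2 + 300*x^2*y + 520*x*y^2 + 540*y)/(520*x^2*y^2 + 1080*x*y + 711), Gamma_xxy = 1240*x^2*y/(520*x^2*y^2 + 1080*x*y + 711), Gamma_xyy = -2232*x/(520*x^2*y^2 + 1080*x*y + 711), Gamma_yxx = (-2000*x^4*y^3 - 1800*x^2*y - 2700*x*y^2 - 3240*y)/(4680*x^2*y^2 + 9720*x*y + 6399), Gamma_yxy = (400*x^3*y^2 - 300*x^2*y)/(520*x^2*y^2 + 1080*x*y + 711), Gamma_yyy = (-720*x^2*y + 540*x)/(520*x^2*y^2 + 1080*x*y + 711)

E = 5/2 + (25/9)*x^2*y^2; F = 15/4 - 5*x*y; G = 31/2
Gamma^k_ij = (1/2) g^{kl} (d_i g_jl + d_j g_il - d_l g_ij), with g^inv = (1/(EG-F^2)) [[G, -F], [-F, E]]
first partials: E_x = (50/9)*x*y^2, E_y = (50/9)*x^2*y, F_x = -5*y, F_y = -5*x, G_x = 0, G_y = 0
D = EG - F^2 = 395/16 + (75/2)*x*y + (325/18)*x^2*y^2
expanded: Gamma^x_xx = (G E_x - 2F F_x + F E_y)/(2D), Gamma^x_xy = (G E_y - F G_x)/(2D), Gamma^x_yy = (2G F_y - G G_x - F G_y)/(2D), Gamma^y_xx = (2E F_x - E E_y - F E_x)/(2D), Gamma^y_xy = (E G_x - F E_y)/(2D), Gamma^y_yy = (E G_y - 2F F_y + F G_x)/(2D); substitute and cancel common factors


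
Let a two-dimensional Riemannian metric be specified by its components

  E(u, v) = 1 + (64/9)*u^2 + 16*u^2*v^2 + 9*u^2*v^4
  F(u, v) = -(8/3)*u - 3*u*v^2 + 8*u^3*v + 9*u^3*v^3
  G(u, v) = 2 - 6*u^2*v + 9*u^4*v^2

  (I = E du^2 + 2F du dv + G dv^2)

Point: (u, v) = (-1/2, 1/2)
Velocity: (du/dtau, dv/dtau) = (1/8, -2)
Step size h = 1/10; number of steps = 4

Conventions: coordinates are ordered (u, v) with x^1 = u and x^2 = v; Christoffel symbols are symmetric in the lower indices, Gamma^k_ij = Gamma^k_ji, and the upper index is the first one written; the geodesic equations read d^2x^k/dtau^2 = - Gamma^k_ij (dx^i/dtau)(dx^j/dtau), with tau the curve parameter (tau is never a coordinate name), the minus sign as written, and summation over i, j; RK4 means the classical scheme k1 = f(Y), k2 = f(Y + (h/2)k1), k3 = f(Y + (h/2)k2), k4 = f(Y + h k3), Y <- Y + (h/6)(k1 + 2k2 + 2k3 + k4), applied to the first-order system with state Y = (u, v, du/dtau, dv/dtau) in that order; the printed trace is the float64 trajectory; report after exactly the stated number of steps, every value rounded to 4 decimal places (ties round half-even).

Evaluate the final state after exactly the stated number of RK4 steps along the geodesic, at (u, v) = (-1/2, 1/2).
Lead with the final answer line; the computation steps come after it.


Answer: u = -0.3491, v = -0.2411, du/dtau = 0.5337, dv/dtau = -1.7270

f(Y) = (du/dtau, dv/dtau, -Gamma^u_ij Y'^i Y'^j, -Gamma^v_ij Y'^i Y'^j) with the Gammas evaluated at the stage position; h = 0.100000; intermediate values shown to 6 dp
step 0: u = -0.5000, v = 0.5000, du/dtau = 0.1250, dv/dtau = -2.0000
step 1:
  k1: at (u, v) = (-0.500000, 0.500000), (du/dtau, dv/dtau) = (0.125000, -2.000000); Gamma_uuu = -1.354553, Gamma_uuv = 0.594682, Gamma_uvv = -0.297341, Gamma_vuu = -0.495568, Gamma_vuv = 0.217566, Gamma_vvv = -0.108783; k1 = (0.125000, -2.000000, 1.507869, 0.551659)
  k2: at (u, v) = (-0.493750, 0.400000), (du/dtau, dv/dtau) = (0.200393, -1.972417); Gamma_uuu = -1.248955, Gamma_uuv = 0.470343, Gamma_uvv = -0.290290, Gamma_vuu = -0.568704, Gamma_vuv = 0.214168, Gamma_vvv = -0.132182; k2 = (0.200393, -1.972417, 1.551321, 0.706385)
  k3: at (u, v) = (-0.489980, 0.401379), (du/dtau, dv/dtau) = (0.202566, -1.964681); Gamma_uuu = -1.250596, Gamma_uuv = 0.468483, Gamma_uvv = -0.285948, Gamma_vuu = -0.576030, Gamma_vuv = 0.215785, Gamma_vvv = -0.131709; k3 = (0.202566, -1.964681, 1.527959, 0.703784)
  k4: at (u, v) = (-0.479743, 0.303532), (du/dtau, dv/dtau) = (0.277796, -1.929622); Gamma_uuu = -1.148436, Gamma_uuv = 0.340935, Gamma_uvv = -0.269430, Gamma_vuu = -0.642921, Gamma_vuv = 0.190864, Gamma_vvv = -0.150833; k4 = (0.277796, -1.929622, 1.457344, 0.815855)
  Y <- Y + (h/6)(k1 + 2k2 + 2k3 + k4): u = -0.4799, v = 0.3033, du/dtau = 0.2771, dv/dtau = -1.9302
step 2:
  k1: at (u, v) = (-0.479855, 0.303270), (du/dtau, dv/dtau) = (0.277063, -1.930202); Gamma_uuu = -1.148199, Gamma_uuv = 0.340705, Gamma_uvv = -0.269544, Gamma_vuu = -0.642812, Gamma_vuv = 0.190742, Gamma_vvv = -0.150902; k1 = (0.277063, -1.930202, 1.456783, 0.815571)
  k2: at (u, v) = (-0.466002, 0.206760), (du/dtau, dv/dtau) = (0.349902, -1.889424); Gamma_uuu = -1.056635, Gamma_uuv = 0.218555, Gamma_uvv = -0.246293, Gamma_vuu = -0.701999, Gamma_vuv = 0.145202, Gamma_vvv = -0.163630; k2 = (0.349902, -1.889424, 1.297592, 0.862084)
  k3: at (u, v) = (-0.462360, 0.208799), (du/dtau, dv/dtau) = (0.341942, -1.887098); Gamma_uuu = -1.057036, Gamma_uuv = 0.218869, Gamma_uvv = -0.242330, Gamma_vuu = -0.707800, Gamma_vuv = 0.146557, Gamma_vvv = -0.162266; k3 = (0.341942, -1.887098, 1.269029, 0.849751)
  k4: at (u, v) = (-0.445661, 0.114560), (du/dtau, dv/dtau) = (0.403966, -1.845227); Gamma_uuu = -0.982212, Gamma_uuv = 0.111188, Gamma_uvv = -0.216272, Gamma_vuu = -0.758861, Gamma_vuv = 0.085905, Gamma_vvv = -0.167093; k4 = (0.403966, -1.845227, 1.062424, 0.820833)
  Y <- Y + (h/6)(k1 + 2k2 + 2k3 + k4): u = -0.4454, v = 0.1145, du/dtau = 0.4046, dv/dtau = -1.8459
step 3:
  k1: at (u, v) = (-0.445443, 0.114462), (du/dtau, dv/dtau) = (0.404604, -1.845868); Gamma_uuu = -0.982055, Gamma_uuv = 0.111024, Gamma_uvv = -0.216032, Gamma_vuu = -0.759232, Gamma_vuv = 0.085833, Gamma_vvv = -0.167015; k1 = (0.404604, -1.845868, 1.062672, 0.821557)
  k2: at (u, v) = (-0.425213, 0.022168), (du/dtau, dv/dtau) = (0.457737, -1.804790); Gamma_uuu = -0.927628, Gamma_uuv = 0.019663, Gamma_uvv = -0.188581, Gamma_vuu = -0.807802, Gamma_vuv = 0.017123, Gamma_vvv = -0.164221; k2 = (0.457737, -1.804790, 0.841108, 0.732458)
  k3: at (u, v) = (-0.422556, 0.024222), (du/dtau, dv/dtau) = (0.446659, -1.809245); Gamma_uuu = -0.927040, Gamma_uuv = 0.021335, Gamma_uvv = -0.186094, Gamma_vuu = -0.811498, Gamma_vuv = 0.018676, Gamma_vvv = -0.162900; k3 = (0.446659, -1.809245, 0.828586, 0.725314)
  k4: at (u, v) = (-0.400777, -0.066463), (du/dtau, dv/dtau) = (0.487462, -1.773336); Gamma_uuu = -0.894274, Gamma_uuv = -0.053331, Gamma_uvv = -0.160796, Gamma_vuu = -0.859285, Gamma_vuv = -0.051245, Gamma_vvv = -0.154505; k4 = (0.487462, -1.773336, 0.625954, 0.601463)
  Y <- Y + (h/6)(k1 + 2k2 + 2k3 + k4): u = -0.4004, v = -0.0663, du/dtau = 0.4884, dv/dtau = -1.7736
step 4:
  k1: at (u, v) = (-0.400428, -0.066326), (du/dtau, dv/dtau) = (0.488404, -1.773558); Gamma_uuu = -0.894100, Gamma_uuv = -0.053166, Gamma_uvv = -0.160489, Gamma_vuu = -0.859781, Gamma_vuv = -0.051125, Gamma_vvv = -0.154329; k1 = (0.488404, -1.773558, 0.625990, 0.601962)
  k2: at (u, v) = (-0.376008, -0.155004), (du/dtau, dv/dtau) = (0.519703, -1.743460); Gamma_uuu = -0.882380, Gamma_uuv = -0.112667, Gamma_uvv = -0.136653, Gamma_vuu = -0.913187, Gamma_vuv = -0.116600, Gamma_vvv = -0.141424; k2 = (0.519703, -1.743460, 0.449532, 0.465226)
  k3: at (u, v) = (-0.374443, -0.153499), (du/dtau, dv/dtau) = (0.510880, -1.750297); Gamma_uuu = -0.881230, Gamma_uuv = -0.111020, Gamma_uvv = -0.135410, Gamma_vuu = -0.915261, Gamma_vuv = -0.115307, Gamma_vvv = -0.140640; k3 = (0.510880, -1.750297, 0.446289, 0.463523)
  k4: at (u, v) = (-0.349340, -0.241356), (du/dtau, dv/dtau) = (0.533033, -1.727206); Gamma_uuu = -0.889782, Gamma_uuv = -0.158418, Gamma_uvv = -0.114648, Gamma_vuu = -0.975603, Gamma_vuv = -0.173698, Gamma_vvv = -0.125706; k4 = (0.533033, -1.727206, 0.303133, 0.332371)
  Y <- Y + (h/6)(k1 + 2k2 + 2k3 + k4): u = -0.3491, v = -0.2411, du/dtau = 0.5337, dv/dtau = -1.7270


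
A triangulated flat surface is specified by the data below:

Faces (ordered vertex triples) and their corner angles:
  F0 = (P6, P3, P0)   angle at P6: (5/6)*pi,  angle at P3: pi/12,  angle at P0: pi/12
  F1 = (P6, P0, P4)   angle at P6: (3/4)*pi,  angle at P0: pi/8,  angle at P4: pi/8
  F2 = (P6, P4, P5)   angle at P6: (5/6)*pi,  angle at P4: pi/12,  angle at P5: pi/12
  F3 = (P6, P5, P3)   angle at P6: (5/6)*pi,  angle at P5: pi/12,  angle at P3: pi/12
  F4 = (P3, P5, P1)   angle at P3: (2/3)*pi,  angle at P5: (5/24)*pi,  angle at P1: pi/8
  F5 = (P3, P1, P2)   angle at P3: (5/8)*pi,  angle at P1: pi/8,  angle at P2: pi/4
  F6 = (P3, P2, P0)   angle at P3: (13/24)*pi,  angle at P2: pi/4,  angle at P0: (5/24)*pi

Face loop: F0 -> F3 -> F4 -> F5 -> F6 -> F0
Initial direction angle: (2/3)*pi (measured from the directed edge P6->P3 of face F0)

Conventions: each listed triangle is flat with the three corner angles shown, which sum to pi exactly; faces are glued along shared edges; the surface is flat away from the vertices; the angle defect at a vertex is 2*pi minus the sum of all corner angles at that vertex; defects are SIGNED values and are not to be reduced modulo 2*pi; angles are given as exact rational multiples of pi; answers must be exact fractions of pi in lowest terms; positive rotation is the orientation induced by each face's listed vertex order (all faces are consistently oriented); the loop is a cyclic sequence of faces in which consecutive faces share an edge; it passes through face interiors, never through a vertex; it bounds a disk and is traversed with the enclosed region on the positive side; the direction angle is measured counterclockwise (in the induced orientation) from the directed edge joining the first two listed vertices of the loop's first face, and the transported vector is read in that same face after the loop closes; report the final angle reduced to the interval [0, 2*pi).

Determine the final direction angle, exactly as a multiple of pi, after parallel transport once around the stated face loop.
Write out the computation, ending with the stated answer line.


enclosed vertex P3: corner angles sum to 2*pi, defect = 2*pi - 2*pi = 0
final direction = starting direction + enclosed defect total, reduced mod 2*pi (induced orientation)
final angle = (2/3)*pi + 0 = (2/3)*pi (mod 2*pi)

Answer: final direction angle = (2/3)*pi


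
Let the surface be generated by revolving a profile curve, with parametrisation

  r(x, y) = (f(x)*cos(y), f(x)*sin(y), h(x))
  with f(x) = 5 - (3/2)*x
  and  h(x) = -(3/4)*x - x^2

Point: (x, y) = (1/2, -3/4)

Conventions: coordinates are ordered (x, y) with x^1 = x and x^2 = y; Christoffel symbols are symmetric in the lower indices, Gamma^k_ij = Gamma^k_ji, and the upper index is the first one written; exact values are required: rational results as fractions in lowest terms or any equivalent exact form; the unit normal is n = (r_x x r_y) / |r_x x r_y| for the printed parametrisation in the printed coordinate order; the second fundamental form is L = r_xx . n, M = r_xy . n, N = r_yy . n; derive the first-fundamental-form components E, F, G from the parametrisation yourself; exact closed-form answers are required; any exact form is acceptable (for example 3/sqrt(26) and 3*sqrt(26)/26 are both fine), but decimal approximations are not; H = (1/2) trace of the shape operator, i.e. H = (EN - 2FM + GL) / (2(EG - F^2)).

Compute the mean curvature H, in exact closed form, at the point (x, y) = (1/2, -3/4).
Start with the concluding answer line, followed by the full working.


Answer: H = 26*sqrt(85)/7225

f = 17/4, f' = -3/2, f'' = 0, h' = -7/4, h'' = -2
E = 85/16, F = 0, G = 289/16; answer radicand W^2 = 85/16
unnormalised second-form numerators: l = 3, m = 0, n = -119/16; L = l/sqrt(85/16), and similarly M = m/sqrt(W^2), N = n/sqrt(W^2)
H = (E*n - 2*F*m + G*l) / (2*(EG - F^2)*sqrt(W^2)); E*n - 2*F*m + G*l = 3757/256, EG - F^2 = 24565/256, so H = (13/170)/sqrt(85/16)


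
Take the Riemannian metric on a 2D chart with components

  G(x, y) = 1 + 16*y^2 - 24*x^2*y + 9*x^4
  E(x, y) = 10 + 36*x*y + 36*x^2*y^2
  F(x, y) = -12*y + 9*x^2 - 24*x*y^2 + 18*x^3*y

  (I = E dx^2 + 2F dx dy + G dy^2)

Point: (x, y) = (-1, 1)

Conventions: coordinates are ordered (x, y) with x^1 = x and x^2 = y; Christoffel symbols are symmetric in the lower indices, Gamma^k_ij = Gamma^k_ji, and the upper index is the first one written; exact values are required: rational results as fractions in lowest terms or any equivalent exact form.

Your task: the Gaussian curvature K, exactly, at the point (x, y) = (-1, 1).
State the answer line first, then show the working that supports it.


Answer: K = -60/121

E = 10, F = 3, G = 2, EG - F^2 = 11 at the point
E_x = -36, E_y = 36, F_x = 12, F_y = 18, G_x = 12, G_y = 8
E_yy = 72, F_xy = 6, G_xx = 60
Compute both Brioschi determinants and normalise by (EG - F^2)^2.
M1 = [[-E_yy/2 + F_xy - G_xx/2, E_x/2, F_x - E_y/2], [F_y - G_x/2, E, F], [G_y/2, F, G]] = [[-60, -18, -6], [12, 10, 3], [4, 3, 2]]; det M1 = -420
M2 = [[0, E_y/2, G_x/2], [E_y/2, E, F], [G_x/2, F, G]] = [[0, 18, 6], [18, 10, 3], [6, 3, 2]]; det M2 = -360
det M1 - det M2 = -60; K = -60 / (11)^2 = -60/121


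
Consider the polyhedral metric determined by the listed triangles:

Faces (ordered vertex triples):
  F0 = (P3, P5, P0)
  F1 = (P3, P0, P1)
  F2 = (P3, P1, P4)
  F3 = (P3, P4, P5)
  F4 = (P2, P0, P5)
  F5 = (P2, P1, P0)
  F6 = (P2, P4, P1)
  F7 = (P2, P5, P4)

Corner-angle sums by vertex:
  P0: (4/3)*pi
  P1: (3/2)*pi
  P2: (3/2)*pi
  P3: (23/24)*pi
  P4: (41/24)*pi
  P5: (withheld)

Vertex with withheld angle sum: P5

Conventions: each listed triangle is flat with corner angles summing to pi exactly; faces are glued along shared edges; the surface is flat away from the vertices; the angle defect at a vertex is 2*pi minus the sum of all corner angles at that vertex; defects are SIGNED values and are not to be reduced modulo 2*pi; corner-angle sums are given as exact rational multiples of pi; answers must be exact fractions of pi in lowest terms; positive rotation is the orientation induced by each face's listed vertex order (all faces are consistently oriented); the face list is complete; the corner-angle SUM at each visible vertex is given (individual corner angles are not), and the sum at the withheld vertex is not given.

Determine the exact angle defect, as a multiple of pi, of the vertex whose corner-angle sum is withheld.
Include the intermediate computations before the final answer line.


V = 6, E = 12, F = 8; chi = V - E + F = 2
Gauss-Bonnet: total defect = 2*pi*chi = 4*pi; visible defects sum to 3*pi

Answer: defect(P5) = pi


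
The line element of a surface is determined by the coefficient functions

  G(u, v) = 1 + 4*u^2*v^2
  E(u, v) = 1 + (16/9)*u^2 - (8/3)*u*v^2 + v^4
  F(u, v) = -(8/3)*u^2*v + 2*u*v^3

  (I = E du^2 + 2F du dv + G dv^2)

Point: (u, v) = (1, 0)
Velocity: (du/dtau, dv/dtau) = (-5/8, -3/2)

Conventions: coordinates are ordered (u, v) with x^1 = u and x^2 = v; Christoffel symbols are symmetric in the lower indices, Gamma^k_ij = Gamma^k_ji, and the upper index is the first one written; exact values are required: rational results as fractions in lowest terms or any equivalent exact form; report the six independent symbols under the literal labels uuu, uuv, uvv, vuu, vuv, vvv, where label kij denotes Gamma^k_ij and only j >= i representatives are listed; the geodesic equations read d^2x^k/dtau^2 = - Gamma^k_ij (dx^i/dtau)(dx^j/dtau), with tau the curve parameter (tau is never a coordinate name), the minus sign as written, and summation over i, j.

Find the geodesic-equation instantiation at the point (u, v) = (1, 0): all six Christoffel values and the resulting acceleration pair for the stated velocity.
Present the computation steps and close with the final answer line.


E = 25/9, F = 0, G = 1 at the point
E_u = 32/9, E_v = 0, F_u = 0, F_v = -8/3, G_u = 0, G_v = 0
EG - F^2 = 25/9;  g^inv = (9/25) * [[1, 0], [0, 25/9]]
first-kind symbols [ij,l] = (1/2)(d_i g_jl + d_j g_il - d_l g_ij): [uu,u] = E_u/2 = 16/9, [uu,v] = F_u - E_v/2 = 0, [uv,u] = E_v/2 = 0, [uv,v] = G_u/2 = 0, [vv,u] = F_v - G_u/2 = -8/3, [vv,v] = G_v/2 = 0
Gamma^u_ij = (G*[ij,u] - F*[ij,v])/(EG - F^2), Gamma^v_ij = (E*[ij,v] - F*[ij,u])/(EG - F^2)
Gamma_uuu = 16/25, Gamma_uuv = 0, Gamma_uvv = -24/25, Gamma_vuu = 0, Gamma_vuv = 0, Gamma_vvv = 0
d^2u/dtau^2 = -(Gamma_uuu*(-5/8)^2 + 2*Gamma_uuv*(-5/8)*(-3/2) + Gamma_uvv*(-3/2)^2) = 191/100
d^2v/dtau^2 = -(Gamma_vuu*(-5/8)^2 + 2*Gamma_vuv*(-5/8)*(-3/2) + Gamma_vvv*(-3/2)^2) = 0

Answer: Gamma_uuu = 16/25, Gamma_uuv = 0, Gamma_uvv = -24/25, Gamma_vuu = 0, Gamma_vuv = 0, Gamma_vvv = 0; accelerations (d^2u/dtau^2, d^2v/dtau^2) = (191/100, 0)


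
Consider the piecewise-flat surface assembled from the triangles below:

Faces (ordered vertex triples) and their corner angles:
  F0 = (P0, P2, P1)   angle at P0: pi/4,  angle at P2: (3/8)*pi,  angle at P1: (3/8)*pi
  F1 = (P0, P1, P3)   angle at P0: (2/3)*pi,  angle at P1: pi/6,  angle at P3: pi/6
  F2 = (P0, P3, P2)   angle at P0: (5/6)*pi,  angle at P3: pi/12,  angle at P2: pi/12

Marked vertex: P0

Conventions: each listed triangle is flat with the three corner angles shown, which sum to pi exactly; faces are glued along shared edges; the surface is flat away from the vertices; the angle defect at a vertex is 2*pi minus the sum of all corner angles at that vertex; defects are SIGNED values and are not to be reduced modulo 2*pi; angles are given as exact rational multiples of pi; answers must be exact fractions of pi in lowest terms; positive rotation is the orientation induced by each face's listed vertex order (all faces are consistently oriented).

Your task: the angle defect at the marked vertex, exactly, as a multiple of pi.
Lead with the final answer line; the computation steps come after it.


Answer: defect(P0) = pi/4

Sum of corner angles at P0: (7/4)*pi
defect = 2*pi - (7/4)*pi


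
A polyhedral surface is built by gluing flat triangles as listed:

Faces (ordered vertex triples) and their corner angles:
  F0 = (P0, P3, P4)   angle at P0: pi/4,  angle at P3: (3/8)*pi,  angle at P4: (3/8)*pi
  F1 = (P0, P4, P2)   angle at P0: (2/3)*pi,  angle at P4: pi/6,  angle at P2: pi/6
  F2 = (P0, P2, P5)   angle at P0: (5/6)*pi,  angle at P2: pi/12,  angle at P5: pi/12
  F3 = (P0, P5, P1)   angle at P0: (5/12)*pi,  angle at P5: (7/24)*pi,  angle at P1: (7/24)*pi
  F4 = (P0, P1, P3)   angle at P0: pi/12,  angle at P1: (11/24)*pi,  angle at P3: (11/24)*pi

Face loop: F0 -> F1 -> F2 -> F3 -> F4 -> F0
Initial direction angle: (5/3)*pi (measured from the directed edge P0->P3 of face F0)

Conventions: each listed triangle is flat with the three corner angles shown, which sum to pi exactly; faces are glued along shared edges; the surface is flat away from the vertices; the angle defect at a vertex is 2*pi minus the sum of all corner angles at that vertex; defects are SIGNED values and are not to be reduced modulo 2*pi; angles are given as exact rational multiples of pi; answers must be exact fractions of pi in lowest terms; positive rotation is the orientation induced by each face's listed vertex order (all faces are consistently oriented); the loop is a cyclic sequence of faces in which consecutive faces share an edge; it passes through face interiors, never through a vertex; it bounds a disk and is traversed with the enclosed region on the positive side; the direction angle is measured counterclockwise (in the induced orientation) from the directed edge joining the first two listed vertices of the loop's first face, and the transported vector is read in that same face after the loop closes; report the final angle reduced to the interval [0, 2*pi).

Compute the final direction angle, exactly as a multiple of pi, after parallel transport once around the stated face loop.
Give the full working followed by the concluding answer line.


enclosed vertex P0: corner angles sum to (9/4)*pi, defect = 2*pi - (9/4)*pi = -pi/4
summing the enclosed defects onto the initial angle, mod 2*pi in the induced orientation:
final angle = (5/3)*pi - pi/4 = (17/12)*pi (mod 2*pi)

Answer: final direction angle = (17/12)*pi


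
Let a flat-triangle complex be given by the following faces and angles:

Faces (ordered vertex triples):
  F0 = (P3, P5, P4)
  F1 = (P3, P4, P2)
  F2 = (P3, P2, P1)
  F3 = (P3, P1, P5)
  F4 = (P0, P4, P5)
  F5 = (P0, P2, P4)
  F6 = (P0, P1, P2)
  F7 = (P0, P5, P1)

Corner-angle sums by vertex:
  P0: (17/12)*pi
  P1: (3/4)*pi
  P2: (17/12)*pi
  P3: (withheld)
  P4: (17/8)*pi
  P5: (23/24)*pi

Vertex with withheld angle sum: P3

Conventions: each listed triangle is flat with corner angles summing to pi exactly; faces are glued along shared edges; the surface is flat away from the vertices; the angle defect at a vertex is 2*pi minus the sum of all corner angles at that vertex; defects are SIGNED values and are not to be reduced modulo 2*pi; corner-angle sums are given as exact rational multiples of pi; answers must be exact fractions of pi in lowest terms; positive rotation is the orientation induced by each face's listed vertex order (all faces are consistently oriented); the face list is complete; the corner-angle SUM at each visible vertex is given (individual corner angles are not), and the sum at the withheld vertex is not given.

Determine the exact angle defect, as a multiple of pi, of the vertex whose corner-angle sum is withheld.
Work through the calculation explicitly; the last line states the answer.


V = 6, E = 12, F = 8; chi = V - E + F = 2
Gauss-Bonnet: total defect = 2*pi*chi = 4*pi; visible defects sum to (10/3)*pi

Answer: defect(P3) = (2/3)*pi


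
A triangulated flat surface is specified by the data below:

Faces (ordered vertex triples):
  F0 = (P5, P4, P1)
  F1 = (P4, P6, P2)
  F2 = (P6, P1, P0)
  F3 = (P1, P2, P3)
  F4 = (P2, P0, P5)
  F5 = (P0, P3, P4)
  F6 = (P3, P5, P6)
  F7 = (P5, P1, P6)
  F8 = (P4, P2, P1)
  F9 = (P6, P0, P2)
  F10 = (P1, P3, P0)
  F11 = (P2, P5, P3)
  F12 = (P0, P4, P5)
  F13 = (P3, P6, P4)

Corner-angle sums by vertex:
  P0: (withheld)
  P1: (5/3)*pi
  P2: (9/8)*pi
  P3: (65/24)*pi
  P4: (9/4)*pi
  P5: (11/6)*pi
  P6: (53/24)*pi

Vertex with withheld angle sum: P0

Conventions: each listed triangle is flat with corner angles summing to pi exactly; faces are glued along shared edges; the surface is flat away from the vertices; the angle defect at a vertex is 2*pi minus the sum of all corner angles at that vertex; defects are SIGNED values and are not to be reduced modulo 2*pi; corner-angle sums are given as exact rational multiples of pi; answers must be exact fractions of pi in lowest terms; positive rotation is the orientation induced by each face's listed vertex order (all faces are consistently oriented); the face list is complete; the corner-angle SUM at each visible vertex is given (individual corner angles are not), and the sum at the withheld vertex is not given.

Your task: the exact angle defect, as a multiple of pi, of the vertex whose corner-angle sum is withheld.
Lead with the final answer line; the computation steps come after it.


Answer: defect(P0) = (-5/24)*pi

V = 7, E = 21, F = 14; chi = V - E + F = 0
Gauss-Bonnet: total defect = 2*pi*chi = 0; visible defects sum to (5/24)*pi


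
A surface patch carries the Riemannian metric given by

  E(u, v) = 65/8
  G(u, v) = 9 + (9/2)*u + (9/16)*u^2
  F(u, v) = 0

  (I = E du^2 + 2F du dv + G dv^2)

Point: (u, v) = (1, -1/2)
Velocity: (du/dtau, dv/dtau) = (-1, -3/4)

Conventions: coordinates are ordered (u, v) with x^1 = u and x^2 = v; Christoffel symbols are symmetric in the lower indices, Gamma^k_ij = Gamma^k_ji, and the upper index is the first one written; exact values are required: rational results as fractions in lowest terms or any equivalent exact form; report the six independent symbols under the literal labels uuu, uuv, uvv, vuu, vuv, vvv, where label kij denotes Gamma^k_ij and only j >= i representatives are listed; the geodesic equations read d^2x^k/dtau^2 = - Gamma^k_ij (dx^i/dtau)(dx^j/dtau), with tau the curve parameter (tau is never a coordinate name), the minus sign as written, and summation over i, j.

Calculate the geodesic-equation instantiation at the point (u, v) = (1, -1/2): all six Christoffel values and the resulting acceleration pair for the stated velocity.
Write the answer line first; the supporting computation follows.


Answer: Gamma_uuu = 0, Gamma_uuv = 0, Gamma_uvv = -9/26, Gamma_vuu = 0, Gamma_vuv = 1/5, Gamma_vvv = 0; accelerations (d^2u/dtau^2, d^2v/dtau^2) = (81/416, -3/10)

E = 65/8, F = 0, G = 225/16 at the point
E_u = 0, E_v = 0, F_u = 0, F_v = 0, G_u = 45/8, G_v = 0
EG - F^2 = 14625/128;  g^inv = (128/14625) * [[225/16, 0], [0, 65/8]]
first-kind symbols [ij,l] = (1/2)(d_i g_jl + d_j g_il - d_l g_ij): [uu,u] = E_u/2 = 0, [uu,v] = F_u - E_v/2 = 0, [uv,u] = E_v/2 = 0, [uv,v] = G_u/2 = 45/16, [vv,u] = F_v - G_u/2 = -45/16, [vv,v] = G_v/2 = 0
Gamma^u_ij = (G*[ij,u] - F*[ij,v])/(EG - F^2), Gamma^v_ij = (E*[ij,v] - F*[ij,u])/(EG - F^2)
Gamma_uuu = 0, Gamma_uuv = 0, Gamma_uvv = -9/26, Gamma_vuu = 0, Gamma_vuv = 1/5, Gamma_vvv = 0
d^2u/dtau^2 = -(Gamma_uuu*(-1)^2 + 2*Gamma_uuv*(-1)*(-3/4) + Gamma_uvv*(-3/4)^2) = 81/416
d^2v/dtau^2 = -(Gamma_vuu*(-1)^2 + 2*Gamma_vuv*(-1)*(-3/4) + Gamma_vvv*(-3/4)^2) = -3/10


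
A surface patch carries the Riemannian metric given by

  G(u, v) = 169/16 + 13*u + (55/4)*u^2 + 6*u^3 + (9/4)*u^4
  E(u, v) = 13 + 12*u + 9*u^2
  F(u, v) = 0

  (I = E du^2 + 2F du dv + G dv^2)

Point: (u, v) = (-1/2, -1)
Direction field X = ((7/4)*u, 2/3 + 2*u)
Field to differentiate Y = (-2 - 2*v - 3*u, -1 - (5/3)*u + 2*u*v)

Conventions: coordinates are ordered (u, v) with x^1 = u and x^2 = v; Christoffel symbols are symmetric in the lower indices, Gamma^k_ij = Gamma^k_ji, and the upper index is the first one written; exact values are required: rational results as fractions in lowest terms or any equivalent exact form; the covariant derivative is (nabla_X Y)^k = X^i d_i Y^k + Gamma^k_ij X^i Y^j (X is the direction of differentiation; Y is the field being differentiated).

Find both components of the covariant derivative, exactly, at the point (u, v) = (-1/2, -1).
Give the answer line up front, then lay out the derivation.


Answer: (nabla_X Y)^u = 923/296, (nabla_X Y)^v = 1667/504

E = 37/4, F = 0, G = 441/64 at the point
E_u = 3, E_v = 0, F_u = 0, F_v = 0, G_u = 21/8, G_v = 0
EG - F^2 = 16317/256;  g^inv = (256/16317) * [[441/64, 0], [0, 37/4]]
first-kind symbols [ij,l] = (1/2)(d_i g_jl + d_j g_il - d_l g_ij): [uu,u] = E_u/2 = 3/2, [uu,v] = F_u - E_v/2 = 0, [uv,u] = E_v/2 = 0, [uv,v] = G_u/2 = 21/16, [vv,u] = F_v - G_u/2 = -21/16, [vv,v] = G_v/2 = 0
Gamma^u_ij = (G*[ij,u] - F*[ij,v])/(EG - F^2), Gamma^v_ij = (E*[ij,v] - F*[ij,u])/(EG - F^2)
Gamma_uuu = 6/37, Gamma_uuv = 0, Gamma_uvv = -21/148, Gamma_vuu = 0, Gamma_vuv = 4/21, Gamma_vvv = 0
X = (-7/8, -1/3), Y = (3/2, 5/6) at the point


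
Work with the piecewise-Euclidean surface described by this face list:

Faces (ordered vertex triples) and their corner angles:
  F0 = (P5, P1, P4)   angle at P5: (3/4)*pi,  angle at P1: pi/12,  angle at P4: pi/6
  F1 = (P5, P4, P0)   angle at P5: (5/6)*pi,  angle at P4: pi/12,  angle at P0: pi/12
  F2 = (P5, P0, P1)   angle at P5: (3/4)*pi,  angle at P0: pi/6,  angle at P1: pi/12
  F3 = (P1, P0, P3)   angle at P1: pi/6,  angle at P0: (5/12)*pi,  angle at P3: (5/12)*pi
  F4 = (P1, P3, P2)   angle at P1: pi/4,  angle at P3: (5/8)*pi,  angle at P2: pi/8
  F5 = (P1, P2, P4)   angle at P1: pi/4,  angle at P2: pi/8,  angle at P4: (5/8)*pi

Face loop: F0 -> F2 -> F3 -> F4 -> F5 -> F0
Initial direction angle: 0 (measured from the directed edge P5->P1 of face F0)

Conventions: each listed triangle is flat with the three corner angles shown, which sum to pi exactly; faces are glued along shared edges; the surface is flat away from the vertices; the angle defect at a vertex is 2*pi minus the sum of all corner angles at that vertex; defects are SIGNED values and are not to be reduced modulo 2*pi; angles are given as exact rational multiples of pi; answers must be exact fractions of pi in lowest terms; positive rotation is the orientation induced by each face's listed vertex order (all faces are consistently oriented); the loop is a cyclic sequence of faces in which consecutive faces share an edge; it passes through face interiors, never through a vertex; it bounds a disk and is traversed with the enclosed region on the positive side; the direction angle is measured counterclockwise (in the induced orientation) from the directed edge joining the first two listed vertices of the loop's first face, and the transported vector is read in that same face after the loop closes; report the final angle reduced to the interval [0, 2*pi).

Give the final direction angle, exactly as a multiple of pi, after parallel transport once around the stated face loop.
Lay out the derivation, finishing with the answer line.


enclosed vertex P1: corner angles sum to (5/6)*pi, defect = 2*pi - (5/6)*pi = (7/6)*pi
the final direction is the initial angle plus the enclosed defects, taken mod 2*pi in the induced orientation
final angle = 0 + (7/6)*pi = (7/6)*pi (mod 2*pi)

Answer: final direction angle = (7/6)*pi


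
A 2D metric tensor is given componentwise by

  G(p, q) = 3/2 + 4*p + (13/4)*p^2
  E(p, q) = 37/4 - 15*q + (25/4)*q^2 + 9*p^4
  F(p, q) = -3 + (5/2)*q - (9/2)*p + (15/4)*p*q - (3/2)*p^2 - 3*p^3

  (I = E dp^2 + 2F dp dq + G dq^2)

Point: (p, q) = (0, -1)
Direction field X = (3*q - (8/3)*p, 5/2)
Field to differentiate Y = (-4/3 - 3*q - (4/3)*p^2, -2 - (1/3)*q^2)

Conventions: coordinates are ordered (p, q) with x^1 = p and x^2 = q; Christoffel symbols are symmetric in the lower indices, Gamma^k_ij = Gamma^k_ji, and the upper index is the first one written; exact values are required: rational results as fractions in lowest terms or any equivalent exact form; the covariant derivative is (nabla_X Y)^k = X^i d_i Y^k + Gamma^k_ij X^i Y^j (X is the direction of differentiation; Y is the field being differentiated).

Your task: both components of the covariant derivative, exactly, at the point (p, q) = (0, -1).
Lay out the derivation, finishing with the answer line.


E = 61/2, F = -11/2, G = 3/2 at the point
E_p = 0, E_q = -55/2, F_p = -33/4, F_q = 5/2, G_p = 4, G_q = 0
EG - F^2 = 31/2;  g^inv = (2/31) * [[3/2, 11/2], [11/2, 61/2]]
first-kind symbols [ij,l] = (1/2)(d_i g_jl + d_j g_il - d_l g_ij): [pp,p] = E_p/2 = 0, [pp,q] = F_p - E_q/2 = 11/2, [pq,p] = E_q/2 = -55/4, [pq,q] = G_p/2 = 2, [qq,p] = F_q - G_p/2 = 1/2, [qq,q] = G_q/2 = 0
Gamma^p_ij = (G*[ij,p] - F*[ij,q])/(EG - F^2), Gamma^q_ij = (E*[ij,q] - F*[ij,p])/(EG - F^2)
Gamma_ppp = 121/62, Gamma_ppq = -77/124, Gamma_pqq = 3/62, Gamma_qpp = 671/62, Gamma_qpq = -117/124, Gamma_qqq = 11/62
X = (-3, 5/2), Y = (5/3, -7/3) at the point

Answer: (nabla_X Y)^p = -18209/744, (nabla_X Y)^q = -47629/744


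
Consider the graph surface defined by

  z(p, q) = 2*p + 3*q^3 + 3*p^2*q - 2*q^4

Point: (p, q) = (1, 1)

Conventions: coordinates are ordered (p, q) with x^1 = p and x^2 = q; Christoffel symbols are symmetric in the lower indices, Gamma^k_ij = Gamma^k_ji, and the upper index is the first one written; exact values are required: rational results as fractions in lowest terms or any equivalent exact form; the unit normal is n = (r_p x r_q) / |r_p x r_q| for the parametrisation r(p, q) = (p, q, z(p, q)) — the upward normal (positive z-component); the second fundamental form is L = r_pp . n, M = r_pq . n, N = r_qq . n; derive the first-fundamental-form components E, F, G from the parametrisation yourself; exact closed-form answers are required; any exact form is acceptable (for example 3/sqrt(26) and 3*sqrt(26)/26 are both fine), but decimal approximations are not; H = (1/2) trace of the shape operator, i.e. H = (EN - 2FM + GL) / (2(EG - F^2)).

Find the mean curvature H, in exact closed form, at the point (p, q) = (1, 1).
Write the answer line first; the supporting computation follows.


Answer: H = -112/243

z_p = 8, z_q = 4, z_pp = 6, z_pq = 6, z_qq = -6
E = 65, F = 32, G = 17; answer radicand W^2 = 81
unnormalised second-form numerators: l = 6, m = 6, n = -6; L = l/sqrt(81), and similarly M = m/sqrt(W^2), N = n/sqrt(W^2)
H = (E*n - 2*F*m + G*l) / (2*(EG - F^2)*sqrt(W^2)); E*n - 2*F*m + G*l = -672, EG - F^2 = 81, so H = (-112/27)/sqrt(81)


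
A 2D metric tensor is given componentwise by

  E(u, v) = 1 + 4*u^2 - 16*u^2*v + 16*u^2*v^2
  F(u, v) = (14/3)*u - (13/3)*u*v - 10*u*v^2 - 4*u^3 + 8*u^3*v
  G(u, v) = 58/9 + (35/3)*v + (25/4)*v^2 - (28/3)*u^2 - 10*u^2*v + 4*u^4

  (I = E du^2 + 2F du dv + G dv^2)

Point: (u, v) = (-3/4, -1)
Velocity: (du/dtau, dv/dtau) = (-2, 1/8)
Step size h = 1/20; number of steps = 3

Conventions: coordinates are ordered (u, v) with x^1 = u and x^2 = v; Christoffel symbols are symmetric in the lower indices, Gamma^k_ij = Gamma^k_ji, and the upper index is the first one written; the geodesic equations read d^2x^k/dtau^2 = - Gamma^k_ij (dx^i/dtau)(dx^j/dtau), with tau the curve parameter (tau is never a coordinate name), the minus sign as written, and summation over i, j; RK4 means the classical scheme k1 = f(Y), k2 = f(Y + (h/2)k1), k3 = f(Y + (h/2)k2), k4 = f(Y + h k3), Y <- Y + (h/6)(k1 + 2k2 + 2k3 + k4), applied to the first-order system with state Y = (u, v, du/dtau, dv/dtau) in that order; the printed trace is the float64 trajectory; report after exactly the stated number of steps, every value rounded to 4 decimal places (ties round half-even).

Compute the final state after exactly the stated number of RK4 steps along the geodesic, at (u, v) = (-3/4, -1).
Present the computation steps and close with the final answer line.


f(Y) = (du/dtau, dv/dtau, -Gamma^u_ij Y'^i Y'^j, -Gamma^v_ij Y'^i Y'^j) with the Gammas evaluated at the stage position; h = 0.050000; intermediate values shown to 6 dp
step 0: u = -0.7500, v = -1.0000, du/dtau = -2.0000, dv/dtau = 0.1250
step 1:
  k1: at (u, v) = (-0.750000, -1.000000), (du/dtau, dv/dtau) = (-2.000000, 0.125000); Gamma_uuu = -1.178093, Gamma_uuv = -0.589046, Gamma_uvv = -0.490872, Gamma_vuu = -0.338156, Gamma_vuv = -0.169078, Gamma_vvv = -0.140898; k1 = (-2.000000, 0.125000, 4.425517, 1.270287)
  k2: at (u, v) = (-0.800000, -0.996875), (du/dtau, dv/dtau) = (-1.889362, 0.156757); Gamma_uuu = -1.102471, Gamma_uuv = -0.589212, Gamma_uvv = -0.460322, Gamma_vuu = -0.331168, Gamma_vuv = -0.176992, Gamma_vvv = -0.138275; k2 = (-1.889362, 0.156757, 3.597775, 1.080725)
  k3: at (u, v) = (-0.797234, -0.996081), (du/dtau, dv/dtau) = (-1.910056, 0.152018); Gamma_uuu = -1.106579, Gamma_uuv = -0.589675, Gamma_uvv = -0.462282, Gamma_vuu = -0.331222, Gamma_vuv = -0.176502, Gamma_vvv = -0.138371; k3 = (-1.910056, 0.152018, 3.705388, 1.109101)
  k4: at (u, v) = (-0.845503, -0.992399), (du/dtau, dv/dtau) = (-1.814731, 0.180455); Gamma_uuu = -1.040286, Gamma_uuv = -0.589363, Gamma_uvv = -0.435660, Gamma_vuu = -0.325116, Gamma_vuv = -0.184191, Gamma_vvv = -0.136155; k4 = (-1.814731, 0.180455, 3.054100, 0.954485)
  Y <- Y + (h/6)(k1 + 2k2 + 2k3 + k4): u = -0.8451, v = -0.9923, du/dtau = -1.8160, dv/dtau = 0.1800
step 2:
  k1: at (u, v) = (-0.845113, -0.992308), (du/dtau, dv/dtau) = (-1.815950, 0.180037); Gamma_uuu = -1.040810, Gamma_uuv = -0.589424, Gamma_uvv = -0.435906, Gamma_vuu = -0.325131, Gamma_vuv = -0.184126, Gamma_vvv = -0.136170; k1 = (-1.815950, 0.180037, 3.060974, 0.956195)
  k2: at (u, v) = (-0.890512, -0.987807), (du/dtau, dv/dtau) = (-1.739426, 0.203942); Gamma_uuu = -0.984001, Gamma_uuv = -0.588964, Gamma_uvv = -0.413360, Gamma_vuu = -0.319768, Gamma_vuv = -0.191394, Gamma_vvv = -0.134328; k2 = (-1.739426, 0.203942, 2.576529, 0.837287)
  k3: at (u, v) = (-0.888599, -0.987210), (du/dtau, dv/dtau) = (-1.751537, 0.200969); Gamma_uuu = -0.986377, Gamma_uuv = -0.589354, Gamma_uvv = -0.414525, Gamma_vuu = -0.319810, Gamma_vuv = -0.191085, Gamma_vvv = -0.134400; k3 = (-1.751537, 0.200969, 2.627920, 0.852043)
  k4: at (u, v) = (-0.932690, -0.982260), (du/dtau, dv/dtau) = (-1.684554, 0.222639); Gamma_uuu = -0.935499, Gamma_uuv = -0.588649, Gamma_uvv = -0.394456, Gamma_vuu = -0.315016, Gamma_vuv = -0.198219, Gamma_vvv = -0.132828; k4 = (-1.684554, 0.222639, 2.232697, 0.751830)
  Y <- Y + (h/6)(k1 + 2k2 + 2k3 + k4): u = -0.9325, v = -0.9822, du/dtau = -1.6851, dv/dtau = 0.2224
step 3:
  k1: at (u, v) = (-0.932467, -0.982204), (du/dtau, dv/dtau) = (-1.685096, 0.222426); Gamma_uuu = -0.935753, Gamma_uuv = -0.588690, Gamma_uvv = -0.394578, Gamma_vuu = -0.315025, Gamma_vuv = -0.198185, Gamma_vvv = -0.132836; k1 = (-1.685096, 0.222426, 2.235345, 0.752537)
  k2: at (u, v) = (-0.974594, -0.976643), (du/dtau, dv/dtau) = (-1.629212, 0.241239); Gamma_uuu = -0.890802, Gamma_uuv = -0.587935, Gamma_uvv = -0.377038, Gamma_vuu = -0.310723, Gamma_vuv = -0.205079, Gamma_vvv = -0.131516; k2 = (-1.629212, 0.241239, 1.924275, 0.671211)
  k3: at (u, v) = (-0.973197, -0.976173), (du/dtau, dv/dtau) = (-1.636989, 0.239206); Gamma_uuu = -0.892290, Gamma_uuv = -0.588260, Gamma_uvv = -0.377789, Gamma_vuu = -0.310760, Gamma_vuv = -0.204875, Gamma_vvv = -0.131573; k3 = (-1.636989, 0.239206, 1.952017, 0.679834)
  k4: at (u, v) = (-1.014316, -0.970244), (du/dtau, dv/dtau) = (-1.587495, 0.256418); Gamma_uuu = -0.851367, Gamma_uuv = -0.587355, Gamma_uvv = -0.361916, Gamma_vuu = -0.306847, Gamma_vuv = -0.211693, Gamma_vvv = -0.130441; k4 = (-1.587495, 0.256418, 1.691180, 0.609531)
  Y <- Y + (h/6)(k1 + 2k2 + 2k3 + k4): u = -1.0142, v = -0.9702, du/dtau = -1.5878, dv/dtau = 0.2563

Answer: u = -1.0142, v = -0.9702, du/dtau = -1.5878, dv/dtau = 0.2563
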